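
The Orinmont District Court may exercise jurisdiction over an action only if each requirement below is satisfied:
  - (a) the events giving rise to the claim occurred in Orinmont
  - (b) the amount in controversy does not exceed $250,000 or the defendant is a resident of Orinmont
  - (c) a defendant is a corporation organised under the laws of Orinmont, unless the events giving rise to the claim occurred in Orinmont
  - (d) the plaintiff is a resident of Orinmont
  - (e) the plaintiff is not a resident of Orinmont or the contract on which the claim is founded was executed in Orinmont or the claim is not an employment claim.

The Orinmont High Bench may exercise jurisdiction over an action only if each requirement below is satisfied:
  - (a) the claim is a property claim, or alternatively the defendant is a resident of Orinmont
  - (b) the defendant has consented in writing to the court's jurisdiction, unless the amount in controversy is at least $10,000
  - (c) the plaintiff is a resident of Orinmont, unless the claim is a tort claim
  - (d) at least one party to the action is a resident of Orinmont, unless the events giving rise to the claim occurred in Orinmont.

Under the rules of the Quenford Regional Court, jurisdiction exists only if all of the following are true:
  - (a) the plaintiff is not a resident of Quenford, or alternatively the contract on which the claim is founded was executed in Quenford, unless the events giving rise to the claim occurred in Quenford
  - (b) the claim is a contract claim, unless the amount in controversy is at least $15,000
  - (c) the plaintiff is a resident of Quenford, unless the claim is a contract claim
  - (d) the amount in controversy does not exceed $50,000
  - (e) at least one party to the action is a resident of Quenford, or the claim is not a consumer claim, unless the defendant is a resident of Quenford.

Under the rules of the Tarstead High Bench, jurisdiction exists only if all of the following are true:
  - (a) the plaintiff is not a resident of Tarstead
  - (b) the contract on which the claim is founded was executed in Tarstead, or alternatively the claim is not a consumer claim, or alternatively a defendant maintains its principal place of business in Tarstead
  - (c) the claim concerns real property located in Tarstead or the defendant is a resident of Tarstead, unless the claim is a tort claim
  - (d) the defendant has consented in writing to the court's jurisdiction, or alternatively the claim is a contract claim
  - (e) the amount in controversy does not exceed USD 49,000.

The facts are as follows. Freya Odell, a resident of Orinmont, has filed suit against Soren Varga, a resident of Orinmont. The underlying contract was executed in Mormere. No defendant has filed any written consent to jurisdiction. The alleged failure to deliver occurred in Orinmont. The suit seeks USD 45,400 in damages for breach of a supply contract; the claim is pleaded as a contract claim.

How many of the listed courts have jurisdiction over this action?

3

The Orinmont District Court:
  (a) The operative events occurred in Orinmont. Satisfied.
  (b) The amount in controversy is USD 45,400, within the 250,000 dollars ceiling, so this disjunct is met. Satisfied.
  (c) No defendant is a corporation. However, the operative events occurred in Orinmont, so the 'unless' proviso supplies this condition. Condition met.
  (d) The plaintiff resides in Orinmont. Satisfied.
  (e) The claim is a contract claim, not an employment claim, so one alternative holds. Met.
  → The court has jurisdiction.
The Orinmont High Bench:
  (a) The defendant resides in Orinmont, which satisfies one of the alternatives. Condition met.
  (b) No such written consent has been filed. However, the amount in controversy is 45,400 dollars, which meets the 10,000 dollars floor, so the 'unless' proviso supplies this condition. Met.
  (c) The plaintiff resides in Orinmont. Satisfied.
  (d) Freya Odell resides in Orinmont. Condition met.
  → Jurisdiction lies.
The Quenford Regional Court:
  (a) The plaintiff resides in Orinmont, which is not Quenford, so this disjunct is met. Condition met.
  (b) The claim is a contract claim. Condition met.
  (c) The plaintiff resides in Orinmont, not Quenford. The proviso rescues it, though: the claim is a contract claim. Satisfied.
  (d) The amount in controversy is USD 45,400, within the USD 50,000 ceiling. Condition met.
  (e) The claim is a contract claim, not a consumer claim, which satisfies one of the alternatives. Satisfied.
  → Jurisdiction lies.
The Tarstead High Bench:
  (a) The plaintiff resides in Orinmont, which is not Tarstead. Satisfied.
  (b) The claim is a contract claim, not a consumer claim, which satisfies one of the alternatives. Met.
  (c) The claim does not concern real property; the defendant resides in Orinmont, not Tarstead — every alternative fails. Nor does the 'unless' clause help: the claim is a contract claim, not a tort claim. Fails.
  (d) The claim is a contract claim, which satisfies one of the alternatives. Satisfied.
  (e) The amount in controversy is $45,400, within the 49,000 dollars ceiling. Satisfied.
  → The court lacks jurisdiction.
Courts with jurisdiction: the Orinmont District Court, the Orinmont High Bench, the Quenford Regional Court — 3 in total.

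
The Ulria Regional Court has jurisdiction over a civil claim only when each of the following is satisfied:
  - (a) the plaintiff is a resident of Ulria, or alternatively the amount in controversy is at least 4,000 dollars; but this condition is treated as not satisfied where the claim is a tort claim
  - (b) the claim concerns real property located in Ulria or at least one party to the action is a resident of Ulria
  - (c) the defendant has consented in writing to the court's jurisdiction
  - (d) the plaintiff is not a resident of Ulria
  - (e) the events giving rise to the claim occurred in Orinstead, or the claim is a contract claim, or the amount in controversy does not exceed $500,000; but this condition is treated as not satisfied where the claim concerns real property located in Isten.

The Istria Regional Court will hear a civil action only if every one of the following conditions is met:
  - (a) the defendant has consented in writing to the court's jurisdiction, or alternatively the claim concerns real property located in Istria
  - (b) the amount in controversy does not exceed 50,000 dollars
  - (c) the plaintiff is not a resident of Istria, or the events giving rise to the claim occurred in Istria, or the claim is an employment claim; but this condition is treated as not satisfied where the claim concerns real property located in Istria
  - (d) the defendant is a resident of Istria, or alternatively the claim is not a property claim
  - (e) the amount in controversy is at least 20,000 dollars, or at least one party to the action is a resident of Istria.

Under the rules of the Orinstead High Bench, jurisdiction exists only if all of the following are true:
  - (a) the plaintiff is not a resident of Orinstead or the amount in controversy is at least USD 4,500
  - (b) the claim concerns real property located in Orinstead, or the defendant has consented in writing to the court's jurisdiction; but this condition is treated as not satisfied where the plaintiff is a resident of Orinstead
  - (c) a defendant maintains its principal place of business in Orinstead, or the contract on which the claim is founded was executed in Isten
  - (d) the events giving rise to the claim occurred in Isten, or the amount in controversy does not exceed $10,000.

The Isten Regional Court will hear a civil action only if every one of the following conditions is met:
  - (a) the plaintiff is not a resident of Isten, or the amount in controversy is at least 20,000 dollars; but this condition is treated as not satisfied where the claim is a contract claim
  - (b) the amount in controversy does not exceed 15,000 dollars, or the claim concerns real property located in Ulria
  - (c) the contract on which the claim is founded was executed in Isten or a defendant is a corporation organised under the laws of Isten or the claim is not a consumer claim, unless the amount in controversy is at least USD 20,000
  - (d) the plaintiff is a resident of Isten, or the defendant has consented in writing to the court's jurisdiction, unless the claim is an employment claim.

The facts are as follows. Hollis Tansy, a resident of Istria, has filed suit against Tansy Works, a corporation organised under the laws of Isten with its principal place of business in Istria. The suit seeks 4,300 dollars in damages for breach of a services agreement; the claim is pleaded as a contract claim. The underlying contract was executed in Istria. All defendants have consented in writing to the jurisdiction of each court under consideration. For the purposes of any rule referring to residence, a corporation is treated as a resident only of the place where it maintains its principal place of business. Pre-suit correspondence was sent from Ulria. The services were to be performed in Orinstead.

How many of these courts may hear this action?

The Ulria Regional Court:
  (a) The amount in controversy is $4,300, which meets the 4,000 dollars floor — that alternative is enough. The exception is not triggered, since the claim is a contract claim, not a tort claim. Condition met.
  (b) The claim does not concern real property; no party resides in Ulria — none of the alternatives is met. Not met.
  (c) Every defendant has filed written consent. Satisfied.
  (d) The plaintiff resides in Istria, which is not Ulria. Met.
  (e) The operative events occurred in Orinstead, which satisfies one of the alternatives. The carve-out does not apply: the claim does not concern real property. Satisfied.
  → No jurisdiction.
The Istria Regional Court:
  (a) Every defendant has filed written consent — that alternative is enough. Condition met.
  (b) The amount in controversy is $4,300, within the USD 50,000 ceiling. Satisfied.
  (c) The plaintiff resides in Istria; the operative events occurred in Orinstead, not Istria; the claim is a contract claim, not an employment claim — every alternative fails. Condition not met.
  (d) The defendant resides in Istria, which satisfies one of the alternatives. Met.
  (e) Hollis Tansy resides in Istria, which satisfies one of the alternatives. Condition met.
  → The court lacks jurisdiction.
The Orinstead High Bench:
  (a) The plaintiff resides in Istria, which is not Orinstead, so this disjunct is met. Met.
  (b) Every defendant has filed written consent, so one alternative holds. The carve-out does not apply: the plaintiff resides in Istria, not Orinstead. Satisfied.
  (c) The corporate defendant(s) have their principal place of business in Istria, not Orinstead; the contract was executed in Istria, not Isten — no alternative holds. Not satisfied.
  (d) The amount in controversy is $4,300, within the $10,000 ceiling, so this disjunct is met. Met.
  → No jurisdiction.
The Isten Regional Court:
  (a) The plaintiff resides in Istria, which is not Isten — that alternative is enough. But the claim is a contract claim, triggering the carve-out and defeating this condition. Fails.
  (b) The amount in controversy is USD 4,300, within the USD 15,000 ceiling — that alternative is enough. Met.
  (c) Tansy Works is organised under the laws of Isten, which satisfies one of the alternatives. Met.
  (d) Every defendant has filed written consent, which satisfies one of the alternatives. Satisfied.
  → Not every requirement is met — no jurisdiction.
No court satisfies all of its conditions.

0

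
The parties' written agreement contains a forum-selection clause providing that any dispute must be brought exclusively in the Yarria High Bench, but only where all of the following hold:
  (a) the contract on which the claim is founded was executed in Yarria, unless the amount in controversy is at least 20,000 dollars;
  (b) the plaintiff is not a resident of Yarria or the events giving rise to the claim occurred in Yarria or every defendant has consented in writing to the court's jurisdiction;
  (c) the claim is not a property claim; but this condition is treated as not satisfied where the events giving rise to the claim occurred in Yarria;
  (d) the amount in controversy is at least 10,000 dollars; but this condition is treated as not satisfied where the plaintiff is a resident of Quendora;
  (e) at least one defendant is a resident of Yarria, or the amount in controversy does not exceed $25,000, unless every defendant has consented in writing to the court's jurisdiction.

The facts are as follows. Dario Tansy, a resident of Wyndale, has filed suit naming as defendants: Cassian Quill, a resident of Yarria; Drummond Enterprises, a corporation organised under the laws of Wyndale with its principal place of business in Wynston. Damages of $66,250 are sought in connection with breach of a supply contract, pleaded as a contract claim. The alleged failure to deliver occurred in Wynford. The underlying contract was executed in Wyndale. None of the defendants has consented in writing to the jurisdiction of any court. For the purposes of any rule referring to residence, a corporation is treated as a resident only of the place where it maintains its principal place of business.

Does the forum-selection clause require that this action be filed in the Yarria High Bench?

Yes

The Yarria High Bench:
  (a) The contract was executed in Wyndale, not Yarria. But the amount in controversy is 66,250 dollars, which meets the 20,000 dollars floor, and the 'unless' clause therefore excuses the requirement. Condition met.
  (b) The plaintiff resides in Wyndale, which is not Yarria, which satisfies one of the alternatives. Condition met.
  (c) The claim is a contract claim, not a property claim. The exception is not triggered, since the operative events occurred in Wynford, not Yarria. Condition met.
  (d) The amount in controversy is $66,250, which meets the $10,000 floor. And the carve-out is inapplicable — the plaintiff resides in Wyndale, not Quendora. Met.
  (e) Cassian Quill resides in Yarria, which satisfies one of the alternatives. Condition met.
  → The clause applies.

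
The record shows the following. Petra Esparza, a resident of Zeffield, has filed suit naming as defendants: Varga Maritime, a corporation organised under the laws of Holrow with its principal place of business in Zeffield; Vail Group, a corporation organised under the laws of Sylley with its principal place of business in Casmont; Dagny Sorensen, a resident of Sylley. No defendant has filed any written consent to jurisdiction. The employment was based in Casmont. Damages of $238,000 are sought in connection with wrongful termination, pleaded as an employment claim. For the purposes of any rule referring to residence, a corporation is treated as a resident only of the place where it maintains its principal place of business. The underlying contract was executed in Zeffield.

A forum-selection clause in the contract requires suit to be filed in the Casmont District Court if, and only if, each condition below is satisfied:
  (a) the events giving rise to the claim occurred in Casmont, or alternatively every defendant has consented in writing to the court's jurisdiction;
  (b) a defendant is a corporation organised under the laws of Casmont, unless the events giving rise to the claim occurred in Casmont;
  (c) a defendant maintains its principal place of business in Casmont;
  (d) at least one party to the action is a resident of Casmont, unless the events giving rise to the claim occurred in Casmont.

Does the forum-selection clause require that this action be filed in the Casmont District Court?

The Casmont District Court:
  (a) The operative events occurred in Casmont, so this disjunct is met. Condition met.
  (b) The corporate defendant(s) are organised in Holrow, Sylley, not Casmont. But the operative events occurred in Casmont, and the 'unless' clause therefore excuses the requirement. Condition met.
  (c) Vail Group has its principal place of business in Casmont. Condition met.
  (d) Vail Group resides in Casmont. Satisfied.
  → The clause applies.

Yes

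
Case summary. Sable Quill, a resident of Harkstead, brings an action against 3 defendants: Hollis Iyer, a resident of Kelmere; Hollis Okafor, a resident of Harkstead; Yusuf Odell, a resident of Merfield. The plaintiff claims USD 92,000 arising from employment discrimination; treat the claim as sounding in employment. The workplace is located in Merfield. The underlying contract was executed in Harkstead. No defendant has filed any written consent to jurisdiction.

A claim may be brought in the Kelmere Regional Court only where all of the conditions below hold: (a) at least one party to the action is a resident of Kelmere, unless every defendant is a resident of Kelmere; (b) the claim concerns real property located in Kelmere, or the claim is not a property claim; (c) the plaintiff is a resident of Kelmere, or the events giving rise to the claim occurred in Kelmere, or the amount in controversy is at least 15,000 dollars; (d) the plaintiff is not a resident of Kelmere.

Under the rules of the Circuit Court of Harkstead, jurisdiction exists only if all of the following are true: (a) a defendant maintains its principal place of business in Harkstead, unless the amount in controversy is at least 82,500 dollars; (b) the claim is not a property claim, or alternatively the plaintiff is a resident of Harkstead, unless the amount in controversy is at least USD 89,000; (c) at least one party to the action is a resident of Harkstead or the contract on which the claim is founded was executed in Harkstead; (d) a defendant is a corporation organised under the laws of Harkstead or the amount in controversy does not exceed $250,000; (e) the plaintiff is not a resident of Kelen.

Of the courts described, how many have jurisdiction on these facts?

The Kelmere Regional Court:
  (a) Hollis Iyer resides in Kelmere. Satisfied.
  (b) The claim is an employment claim, not a property claim, so this disjunct is met. Condition met.
  (c) The amount in controversy is $92,000, which meets the 15,000 dollars floor, so this disjunct is met. Condition met.
  (d) The plaintiff resides in Harkstead, which is not Kelmere. Satisfied.
  → Every requirement is satisfied — jurisdiction.
The Circuit Court of Harkstead:
  (a) No defendant is a corporation. But the amount in controversy is $92,000, which meets the USD 82,500 floor, and the 'unless' clause therefore excuses the requirement. Condition met.
  (b) The claim is an employment claim, not a property claim, so one alternative holds. Met.
  (c) Sable Quill resides in Harkstead, which satisfies one of the alternatives. Satisfied.
  (d) The amount in controversy is $92,000, within the USD 250,000 ceiling, so one alternative holds. Satisfied.
  (e) The plaintiff resides in Harkstead, which is not Kelen. Met.
  → Jurisdiction lies.
Courts with jurisdiction: the Kelmere Regional Court, the Circuit Court of Harkstead — 2 in total.

2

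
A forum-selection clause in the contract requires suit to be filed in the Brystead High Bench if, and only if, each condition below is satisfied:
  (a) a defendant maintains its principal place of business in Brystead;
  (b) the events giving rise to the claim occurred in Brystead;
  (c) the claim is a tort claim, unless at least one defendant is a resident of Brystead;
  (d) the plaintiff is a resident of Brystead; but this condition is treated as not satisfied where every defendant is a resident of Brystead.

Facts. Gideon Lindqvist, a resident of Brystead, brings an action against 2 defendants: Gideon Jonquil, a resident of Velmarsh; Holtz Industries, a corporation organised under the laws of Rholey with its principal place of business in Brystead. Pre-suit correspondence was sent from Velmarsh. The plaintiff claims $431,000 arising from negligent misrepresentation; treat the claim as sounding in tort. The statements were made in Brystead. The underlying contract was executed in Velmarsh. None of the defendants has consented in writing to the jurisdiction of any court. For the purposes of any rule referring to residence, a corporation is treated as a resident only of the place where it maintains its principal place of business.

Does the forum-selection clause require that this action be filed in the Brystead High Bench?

The Brystead High Bench:
  (a) Holtz Industries has its principal place of business in Brystead. Met.
  (b) The operative events occurred in Brystead. Met.
  (c) The claim is a tort claim. Condition met.
  (d) The plaintiff resides in Brystead. The carve-out does not apply: the defendants reside as follows — Gideon Jonquil in Velmarsh, Holtz Industries in Brystead — not all in Brystead. Met.
  → Forum clause is triggered.

Yes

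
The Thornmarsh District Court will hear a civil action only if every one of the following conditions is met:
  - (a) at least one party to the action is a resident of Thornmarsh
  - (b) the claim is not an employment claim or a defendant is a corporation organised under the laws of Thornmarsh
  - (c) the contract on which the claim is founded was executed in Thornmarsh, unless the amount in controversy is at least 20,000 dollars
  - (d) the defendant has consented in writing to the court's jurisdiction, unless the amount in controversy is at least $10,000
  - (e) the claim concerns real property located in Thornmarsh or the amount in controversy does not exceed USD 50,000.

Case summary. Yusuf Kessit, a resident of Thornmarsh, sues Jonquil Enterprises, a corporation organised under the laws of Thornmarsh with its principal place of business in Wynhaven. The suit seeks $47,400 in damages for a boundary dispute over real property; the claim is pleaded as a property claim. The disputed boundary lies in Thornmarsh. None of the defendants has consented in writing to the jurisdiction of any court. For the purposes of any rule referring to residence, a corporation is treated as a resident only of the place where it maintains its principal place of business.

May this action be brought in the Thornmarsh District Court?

Yes

The Thornmarsh District Court:
  (a) Yusuf Kessit resides in Thornmarsh. Satisfied.
  (b) The claim is a property claim, not an employment claim, so one alternative holds. Satisfied.
  (c) No contract (and hence no place of execution) is alleged. But the amount in controversy is USD 47,400, which meets the 20,000 dollars floor, and the 'unless' clause therefore excuses the requirement. Met.
  (d) No such written consent has been filed. But the amount in controversy is $47,400, which meets the 10,000 dollars floor, and the 'unless' clause therefore excuses the requirement. Condition met.
  (e) The property lies in Thornmarsh, which satisfies one of the alternatives. Met.
  → Jurisdiction lies.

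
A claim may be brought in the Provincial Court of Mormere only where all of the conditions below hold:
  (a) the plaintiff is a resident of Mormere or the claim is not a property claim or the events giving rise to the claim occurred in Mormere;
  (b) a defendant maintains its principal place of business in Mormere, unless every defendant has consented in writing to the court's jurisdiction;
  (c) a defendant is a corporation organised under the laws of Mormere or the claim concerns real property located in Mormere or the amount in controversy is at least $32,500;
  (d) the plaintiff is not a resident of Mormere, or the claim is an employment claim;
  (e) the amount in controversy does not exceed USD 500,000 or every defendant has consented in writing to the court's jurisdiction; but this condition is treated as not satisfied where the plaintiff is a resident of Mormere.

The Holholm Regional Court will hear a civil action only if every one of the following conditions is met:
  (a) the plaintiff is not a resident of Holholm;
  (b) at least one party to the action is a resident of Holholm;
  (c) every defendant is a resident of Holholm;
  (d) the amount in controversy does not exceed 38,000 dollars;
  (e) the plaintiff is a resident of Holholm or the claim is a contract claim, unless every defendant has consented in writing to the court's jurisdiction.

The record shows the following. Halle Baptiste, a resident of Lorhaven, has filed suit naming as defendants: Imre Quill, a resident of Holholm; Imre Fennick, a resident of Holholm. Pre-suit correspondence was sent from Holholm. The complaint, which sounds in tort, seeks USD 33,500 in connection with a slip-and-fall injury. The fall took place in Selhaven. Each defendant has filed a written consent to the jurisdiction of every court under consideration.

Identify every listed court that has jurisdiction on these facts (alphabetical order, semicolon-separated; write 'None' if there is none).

the Holholm Regional Court; the Provincial Court of Mormere

The Provincial Court of Mormere:
  (a) The claim is a tort claim, not a property claim — that alternative is enough. Condition met.
  (b) No defendant is a corporation. However, every defendant has filed written consent, so the 'unless' proviso supplies this condition. Condition met.
  (c) The amount in controversy is USD 33,500, which meets the 32,500 dollars floor — that alternative is enough. Condition met.
  (d) The plaintiff resides in Lorhaven, which is not Mormere — that alternative is enough. Met.
  (e) The amount in controversy is 33,500 dollars, within the $500,000 ceiling, so this disjunct is met. The carve-out does not apply: the plaintiff resides in Lorhaven, not Mormere. Satisfied.
  → Every requirement is satisfied — jurisdiction.
The Holholm Regional Court:
  (a) The plaintiff resides in Lorhaven, which is not Holholm. Satisfied.
  (b) Imre Quill resides in Holholm. Condition met.
  (c) The defendants reside as follows — Imre Quill in Holholm, Imre Fennick in Holholm — all in Holholm. Satisfied.
  (d) The amount in controversy is 33,500 dollars, within the $38,000 ceiling. Satisfied.
  (e) The plaintiff resides in Lorhaven, not Holholm; the claim is a tort claim, not a contract claim — none of the alternatives is met. The proviso rescues it, though: every defendant has filed written consent. Met.
  → Jurisdiction lies.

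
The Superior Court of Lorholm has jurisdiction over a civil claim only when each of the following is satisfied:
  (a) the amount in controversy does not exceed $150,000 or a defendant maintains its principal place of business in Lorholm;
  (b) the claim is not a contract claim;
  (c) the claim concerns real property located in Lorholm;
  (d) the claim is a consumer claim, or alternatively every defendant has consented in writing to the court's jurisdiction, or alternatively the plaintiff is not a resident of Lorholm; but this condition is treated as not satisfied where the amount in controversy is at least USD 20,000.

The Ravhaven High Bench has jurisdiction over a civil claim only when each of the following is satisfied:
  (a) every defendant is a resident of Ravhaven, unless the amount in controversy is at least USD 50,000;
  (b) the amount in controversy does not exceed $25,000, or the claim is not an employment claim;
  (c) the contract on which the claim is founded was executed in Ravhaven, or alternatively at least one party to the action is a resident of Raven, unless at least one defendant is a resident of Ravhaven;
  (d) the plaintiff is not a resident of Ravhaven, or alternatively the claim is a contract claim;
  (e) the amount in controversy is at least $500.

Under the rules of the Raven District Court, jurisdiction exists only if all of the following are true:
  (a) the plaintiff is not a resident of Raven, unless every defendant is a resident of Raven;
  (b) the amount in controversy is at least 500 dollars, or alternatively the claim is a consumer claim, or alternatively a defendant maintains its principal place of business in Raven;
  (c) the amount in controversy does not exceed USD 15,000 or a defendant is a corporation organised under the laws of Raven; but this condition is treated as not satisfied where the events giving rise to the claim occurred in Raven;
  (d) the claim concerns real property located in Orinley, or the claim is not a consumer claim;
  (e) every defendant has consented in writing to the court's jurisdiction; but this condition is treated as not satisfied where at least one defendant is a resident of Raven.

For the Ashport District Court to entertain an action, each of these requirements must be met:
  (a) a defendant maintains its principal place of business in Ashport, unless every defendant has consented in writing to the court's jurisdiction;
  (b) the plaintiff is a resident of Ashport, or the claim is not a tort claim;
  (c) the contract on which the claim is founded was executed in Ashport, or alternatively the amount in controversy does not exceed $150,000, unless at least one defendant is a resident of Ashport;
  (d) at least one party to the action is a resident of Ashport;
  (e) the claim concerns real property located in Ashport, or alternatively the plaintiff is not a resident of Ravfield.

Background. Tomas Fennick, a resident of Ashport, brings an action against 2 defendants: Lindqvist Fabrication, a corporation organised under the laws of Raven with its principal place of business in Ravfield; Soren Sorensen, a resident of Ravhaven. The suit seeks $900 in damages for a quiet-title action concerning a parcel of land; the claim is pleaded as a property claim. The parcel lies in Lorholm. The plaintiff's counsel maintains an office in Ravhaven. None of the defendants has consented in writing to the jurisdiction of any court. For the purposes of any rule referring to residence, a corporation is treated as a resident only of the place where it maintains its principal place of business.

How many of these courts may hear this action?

The Superior Court of Lorholm:
  (a) The amount in controversy is $900, within the USD 150,000 ceiling, so one alternative holds. Satisfied.
  (b) The claim is a property claim, not a contract claim. Met.
  (c) The property lies in Lorholm. Condition met.
  (d) The plaintiff resides in Ashport, which is not Lorholm — that alternative is enough. The exception is not triggered, since the amount in controversy is USD 900, below the $20,000 floor. Met.
  → Every requirement is satisfied — jurisdiction.
The Ravhaven High Bench:
  (a) The defendants reside as follows — Lindqvist Fabrication in Ravfield, Soren Sorensen in Ravhaven — not all in Ravhaven. Nor does the 'unless' clause help: the amount in controversy is 900 dollars, below the 50,000 dollars floor. Condition not met.
  (b) The amount in controversy is USD 900, within the USD 25,000 ceiling, which satisfies one of the alternatives. Met.
  (c) No contract (and hence no place of execution) is alleged; no party resides in Raven — no alternative holds. However, Soren Sorensen resides in Ravhaven, so the 'unless' proviso supplies this condition. Satisfied.
  (d) The plaintiff resides in Ashport, which is not Ravhaven — that alternative is enough. Satisfied.
  (e) The amount in controversy is USD 900, which meets the $500 floor. Satisfied.
  → The court lacks jurisdiction.
The Raven District Court:
  (a) The plaintiff resides in Ashport, which is not Raven. Satisfied.
  (b) The amount in controversy is USD 900, which meets the 500 dollars floor, so this disjunct is met. Satisfied.
  (c) The amount in controversy is $900, within the 15,000 dollars ceiling, so this disjunct is met. The exception is not triggered, since the operative events occurred in Lorholm, not Raven. Met.
  (d) The claim is a property claim, not a consumer claim, which satisfies one of the alternatives. Condition met.
  (e) No such written consent has been filed. Condition not met.
  → At least one condition fails; no jurisdiction.
The Ashport District Court:
  (a) The corporate defendant(s) have their principal place of business in Ravfield, not Ashport. And no such written consent has been filed, so the proviso does not save it. Fails.
  (b) The plaintiff resides in Ashport — that alternative is enough. Met.
  (c) The amount in controversy is USD 900, within the USD 150,000 ceiling, so one alternative holds. Met.
  (d) Tomas Fennick resides in Ashport. Condition met.
  (e) The plaintiff resides in Ashport, which is not Ravfield, so one alternative holds. Satisfied.
  → At least one condition fails; no jurisdiction.
Courts with jurisdiction: the Superior Court of Lorholm — 1 in total.

1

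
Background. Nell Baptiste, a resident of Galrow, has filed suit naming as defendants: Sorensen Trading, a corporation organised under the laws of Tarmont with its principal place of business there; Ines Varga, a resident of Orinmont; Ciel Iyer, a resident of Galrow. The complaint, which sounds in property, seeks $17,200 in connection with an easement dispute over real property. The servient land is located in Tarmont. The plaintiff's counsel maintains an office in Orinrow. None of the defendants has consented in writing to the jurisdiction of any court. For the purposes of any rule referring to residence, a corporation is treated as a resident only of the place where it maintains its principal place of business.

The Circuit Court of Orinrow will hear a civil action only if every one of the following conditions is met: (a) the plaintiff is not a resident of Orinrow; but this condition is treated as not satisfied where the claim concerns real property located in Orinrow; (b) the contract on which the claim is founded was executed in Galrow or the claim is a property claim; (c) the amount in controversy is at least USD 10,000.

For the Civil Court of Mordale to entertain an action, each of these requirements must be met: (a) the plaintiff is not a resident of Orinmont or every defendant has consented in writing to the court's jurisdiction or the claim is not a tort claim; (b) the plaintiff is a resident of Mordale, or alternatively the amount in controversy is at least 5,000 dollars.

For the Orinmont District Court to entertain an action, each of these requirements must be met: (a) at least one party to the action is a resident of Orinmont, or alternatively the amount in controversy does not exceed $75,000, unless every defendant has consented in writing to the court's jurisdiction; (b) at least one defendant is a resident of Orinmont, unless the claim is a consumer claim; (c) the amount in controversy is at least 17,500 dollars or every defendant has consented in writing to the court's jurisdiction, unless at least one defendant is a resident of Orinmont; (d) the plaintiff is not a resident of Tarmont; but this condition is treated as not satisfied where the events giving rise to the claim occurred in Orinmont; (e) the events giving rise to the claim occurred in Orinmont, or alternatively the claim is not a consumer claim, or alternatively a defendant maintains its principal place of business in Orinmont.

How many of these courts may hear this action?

3

The Circuit Court of Orinrow:
  (a) The plaintiff resides in Galrow, which is not Orinrow. The carve-out does not apply: the property lies in Tarmont, not Orinrow. Met.
  (b) The claim is a property claim, so this disjunct is met. Met.
  (c) The amount in controversy is $17,200, which meets the 10,000 dollars floor. Satisfied.
  → Jurisdiction lies.
The Civil Court of Mordale:
  (a) The plaintiff resides in Galrow, which is not Orinmont — that alternative is enough. Met.
  (b) The amount in controversy is USD 17,200, which meets the USD 5,000 floor, which satisfies one of the alternatives. Met.
  → Every requirement is satisfied — jurisdiction.
The Orinmont District Court:
  (a) Ines Varga resides in Orinmont, so one alternative holds. Satisfied.
  (b) Ines Varga resides in Orinmont. Met.
  (c) The amount in controversy is $17,200, below the 17,500 dollars floor; no such written consent has been filed — every alternative fails. However, Ines Varga resides in Orinmont, so the 'unless' proviso supplies this condition. Condition met.
  (d) The plaintiff resides in Galrow, which is not Tarmont. The exception is not triggered, since the operative events occurred in Tarmont, not Orinmont. Met.
  (e) The claim is a property claim, not a consumer claim, so one alternative holds. Met.
  → All conditions met; jurisdiction exists.
Courts with jurisdiction: the Circuit Court of Orinrow, the Civil Court of Mordale, the Orinmont District Court — 3 in total.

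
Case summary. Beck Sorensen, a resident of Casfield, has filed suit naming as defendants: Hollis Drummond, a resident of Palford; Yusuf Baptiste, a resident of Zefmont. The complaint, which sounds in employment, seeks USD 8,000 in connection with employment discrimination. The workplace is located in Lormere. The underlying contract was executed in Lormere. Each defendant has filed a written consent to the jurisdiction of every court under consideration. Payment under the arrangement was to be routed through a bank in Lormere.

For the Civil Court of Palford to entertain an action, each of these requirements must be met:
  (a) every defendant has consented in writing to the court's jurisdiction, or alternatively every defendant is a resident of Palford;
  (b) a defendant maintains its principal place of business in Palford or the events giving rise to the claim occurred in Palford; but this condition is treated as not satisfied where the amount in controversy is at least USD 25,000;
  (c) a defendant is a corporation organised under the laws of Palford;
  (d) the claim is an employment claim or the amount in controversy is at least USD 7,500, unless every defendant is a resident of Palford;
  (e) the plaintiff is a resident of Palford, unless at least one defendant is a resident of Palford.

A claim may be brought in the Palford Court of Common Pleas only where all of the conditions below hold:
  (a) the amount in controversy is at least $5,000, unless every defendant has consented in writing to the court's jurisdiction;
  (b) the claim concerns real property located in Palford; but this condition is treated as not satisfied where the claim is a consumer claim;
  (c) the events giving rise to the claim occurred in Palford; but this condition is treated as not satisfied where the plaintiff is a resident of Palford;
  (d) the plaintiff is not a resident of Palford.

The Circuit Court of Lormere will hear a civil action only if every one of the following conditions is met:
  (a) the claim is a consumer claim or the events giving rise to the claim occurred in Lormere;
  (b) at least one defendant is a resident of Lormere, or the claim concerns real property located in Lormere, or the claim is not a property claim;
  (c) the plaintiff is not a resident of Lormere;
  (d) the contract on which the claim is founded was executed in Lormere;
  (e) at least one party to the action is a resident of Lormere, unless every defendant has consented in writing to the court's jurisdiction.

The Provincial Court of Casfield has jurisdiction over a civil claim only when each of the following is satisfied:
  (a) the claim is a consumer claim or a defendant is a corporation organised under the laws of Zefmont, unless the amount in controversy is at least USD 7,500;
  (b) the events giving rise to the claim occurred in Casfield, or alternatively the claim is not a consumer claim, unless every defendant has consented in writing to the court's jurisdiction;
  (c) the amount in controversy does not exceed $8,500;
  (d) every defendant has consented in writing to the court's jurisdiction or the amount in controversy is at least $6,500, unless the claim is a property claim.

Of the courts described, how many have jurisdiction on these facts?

2

The Civil Court of Palford:
  (a) Every defendant has filed written consent, so this disjunct is met. Condition met.
  (b) No defendant is a corporation; the operative events occurred in Lormere, not Palford — none of the alternatives is met. Condition not met.
  (c) No defendant is a corporation. Not met.
  (d) The claim is an employment claim — that alternative is enough. Satisfied.
  (e) The plaintiff resides in Casfield, not Palford. The proviso rescues it, though: Hollis Drummond resides in Palford. Met.
  → At least one condition fails; no jurisdiction.
The Palford Court of Common Pleas:
  (a) The amount in controversy is $8,000, which meets the $5,000 floor. Condition met.
  (b) The claim does not concern real property. Fails.
  (c) The operative events occurred in Lormere, not Palford. Condition not met.
  (d) The plaintiff resides in Casfield, which is not Palford. Satisfied.
  → No jurisdiction.
The Circuit Court of Lormere:
  (a) The operative events occurred in Lormere, which satisfies one of the alternatives. Condition met.
  (b) The claim is an employment claim, not a property claim, so this disjunct is met. Condition met.
  (c) The plaintiff resides in Casfield, which is not Lormere. Condition met.
  (d) The contract was executed in Lormere. Satisfied.
  (e) No party resides in Lormere. However, every defendant has filed written consent, so the 'unless' proviso supplies this condition. Met.
  → The court has jurisdiction.
The Provincial Court of Casfield:
  (a) The claim is an employment claim, not a consumer claim; no defendant is a corporation — none of the alternatives is met. However, the amount in controversy is 8,000 dollars, which meets the USD 7,500 floor, so the 'unless' proviso supplies this condition. Satisfied.
  (b) The claim is an employment claim, not a consumer claim, so one alternative holds. Condition met.
  (c) The amount in controversy is $8,000, within the USD 8,500 ceiling. Condition met.
  (d) Every defendant has filed written consent, so one alternative holds. Condition met.
  → Jurisdiction lies.
Courts with jurisdiction: the Circuit Court of Lormere, the Provincial Court of Casfield — 2 in total.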